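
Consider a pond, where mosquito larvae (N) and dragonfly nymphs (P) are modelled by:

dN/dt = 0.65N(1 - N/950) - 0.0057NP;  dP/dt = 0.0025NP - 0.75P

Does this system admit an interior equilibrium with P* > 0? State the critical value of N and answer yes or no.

Threshold N = 300; K > 300, so yes, the predator persists.

The predator equation gives dP/dt > 0 only when N > 0.75/0.0025 = 300.
Without the predator, N → K = 950. Since 950 > 300, the predator can invade and persist.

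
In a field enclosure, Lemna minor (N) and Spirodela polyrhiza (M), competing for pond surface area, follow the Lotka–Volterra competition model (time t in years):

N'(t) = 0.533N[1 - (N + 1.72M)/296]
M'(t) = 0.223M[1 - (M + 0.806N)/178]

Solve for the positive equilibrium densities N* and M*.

Setting both brackets to zero gives the nullclines N + 1.72M = 296 and 0.806N + M = 178.
Substituting M = 178 - 0.806N into the first: N(1 - 1.72·0.806) = 296 - 1.72·178.
So N* = -10.2/-0.386 = 26.3, and then M* = 178 - 0.806·26.3 = 157.

N* ≈ 26.3, M* ≈ 157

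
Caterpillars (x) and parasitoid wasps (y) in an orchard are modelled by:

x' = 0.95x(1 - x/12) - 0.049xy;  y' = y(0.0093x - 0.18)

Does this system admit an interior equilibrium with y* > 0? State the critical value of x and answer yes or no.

Threshold x = 19.4; K < 19.4, so no, the predator goes extinct.

The predator equation gives dy/dt > 0 only when x > 0.18/0.0093 = 19.4.
Without the predator, x → K = 12. Since 12 < 19.4, the predator cannot invade.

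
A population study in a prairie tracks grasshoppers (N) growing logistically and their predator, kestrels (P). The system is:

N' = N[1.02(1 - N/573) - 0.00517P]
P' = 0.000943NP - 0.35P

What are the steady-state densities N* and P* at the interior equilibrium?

N* ≈ 371, P* ≈ 69.5

From dP/dt = 0 with P > 0: 0.000943N* = 0.35, so N* = 371.
Substitute into dN/dt = 0: 1.02(1 - 371/573) = 0.00517P*.
The bracket is 0.352, giving P* = 0.359/0.00517 = 69.5.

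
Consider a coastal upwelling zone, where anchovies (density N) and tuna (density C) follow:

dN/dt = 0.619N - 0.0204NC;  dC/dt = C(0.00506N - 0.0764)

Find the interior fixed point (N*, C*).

N* ≈ 15.1, C* ≈ 30.3

Set dC/dt = 0 with C > 0: 0.00506N - 0.0764 = 0, so N* = 0.0764/0.00506 = 15.1.
Set dN/dt = 0 with N > 0: 0.619 - 0.0204C = 0, so C* = 0.619/0.0204 = 30.3.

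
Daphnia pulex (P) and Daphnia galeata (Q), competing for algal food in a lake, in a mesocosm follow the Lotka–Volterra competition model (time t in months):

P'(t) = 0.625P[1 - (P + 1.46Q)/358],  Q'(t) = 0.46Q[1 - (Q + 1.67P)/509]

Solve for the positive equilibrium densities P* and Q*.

Setting both brackets to zero gives the nullclines P + 1.46Q = 358 and 1.67P + Q = 509.
Substituting Q = 509 - 1.67P into the first: P(1 - 1.46·1.67) = 358 - 1.46·509.
So P* = -385/-1.44 = 268, and then Q* = 509 - 1.67·268 = 61.8.

P* ≈ 268, Q* ≈ 61.8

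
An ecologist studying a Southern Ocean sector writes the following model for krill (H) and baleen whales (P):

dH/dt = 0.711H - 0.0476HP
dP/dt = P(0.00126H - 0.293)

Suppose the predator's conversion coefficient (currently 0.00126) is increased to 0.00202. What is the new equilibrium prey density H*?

At the interior fixed point, setting dP/dt = 0 with P > 0 fixes H* = (predator death rate)/(HP coefficient) — independent of the other coefficients.
With the change, H* = 0.293/0.00202 = 145; it falls from 233.

H* ≈ 145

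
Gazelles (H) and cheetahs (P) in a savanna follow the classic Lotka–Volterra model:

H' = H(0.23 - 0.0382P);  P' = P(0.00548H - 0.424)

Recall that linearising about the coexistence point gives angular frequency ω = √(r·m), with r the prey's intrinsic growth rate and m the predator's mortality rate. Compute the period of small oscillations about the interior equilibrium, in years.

T ≈ 20.1 years

Here r = 0.23 and m = 0.424, so r·m = 0.0975.
ω = √0.0975 = 0.312 per year, hence T = 2π/ω ≈ 20.1 years.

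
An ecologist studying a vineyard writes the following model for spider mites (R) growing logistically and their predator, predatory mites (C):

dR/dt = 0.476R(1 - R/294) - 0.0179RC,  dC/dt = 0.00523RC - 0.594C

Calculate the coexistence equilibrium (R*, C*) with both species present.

From dC/dt = 0 with C > 0: 0.00523R* = 0.594, so R* = 114.
Substitute into dR/dt = 0: 0.476(1 - 114/294) = 0.0179C*.
The bracket is 0.614, giving C* = 0.292/0.0179 = 16.3.

R* ≈ 114, C* ≈ 16.3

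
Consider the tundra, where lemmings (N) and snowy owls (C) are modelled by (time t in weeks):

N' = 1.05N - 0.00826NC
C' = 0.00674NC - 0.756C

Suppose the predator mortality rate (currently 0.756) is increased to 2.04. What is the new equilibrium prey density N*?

At the interior fixed point, setting dC/dt = 0 with C > 0 fixes N* = (predator death rate)/(NC coefficient) — independent of the other coefficients.
With the change, N* = 2.04/0.00674 = 303; it rises from 112.

N* ≈ 303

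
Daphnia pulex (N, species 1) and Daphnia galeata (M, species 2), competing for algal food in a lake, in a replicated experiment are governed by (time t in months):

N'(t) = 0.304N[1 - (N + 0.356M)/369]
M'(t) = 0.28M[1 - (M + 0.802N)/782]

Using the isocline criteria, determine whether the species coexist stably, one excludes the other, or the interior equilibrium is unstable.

stable coexistence

Compare the nullcline intercepts: K1/α12 = 369/0.356 = 1040 > K2 = 782; K2/α21 = 782/0.802 = 975 > K1 = 369.
Since both inequalities hold, each species can invade when rare, so the interior equilibrium is stable.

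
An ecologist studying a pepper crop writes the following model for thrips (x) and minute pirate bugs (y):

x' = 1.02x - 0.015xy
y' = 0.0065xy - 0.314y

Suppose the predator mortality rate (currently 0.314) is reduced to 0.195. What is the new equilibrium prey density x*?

At the interior fixed point, setting dy/dt = 0 with y > 0 fixes x* = (predator death rate)/(xy coefficient) — independent of the other coefficients.
With the change, x* = 0.195/0.0065 = 30; it falls from 48.3.

x* ≈ 30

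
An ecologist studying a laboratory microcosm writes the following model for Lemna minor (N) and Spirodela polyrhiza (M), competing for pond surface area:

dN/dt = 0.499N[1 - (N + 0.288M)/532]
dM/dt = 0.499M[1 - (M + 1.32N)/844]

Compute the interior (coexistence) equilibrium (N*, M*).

Setting both brackets to zero gives the nullclines N + 0.288M = 532 and 1.32N + M = 844.
Substituting M = 844 - 1.32N into the first: N(1 - 0.288·1.32) = 532 - 0.288·844.
So N* = 289/0.62 = 466, and then M* = 844 - 1.32·466 = 229.

N* ≈ 466, M* ≈ 229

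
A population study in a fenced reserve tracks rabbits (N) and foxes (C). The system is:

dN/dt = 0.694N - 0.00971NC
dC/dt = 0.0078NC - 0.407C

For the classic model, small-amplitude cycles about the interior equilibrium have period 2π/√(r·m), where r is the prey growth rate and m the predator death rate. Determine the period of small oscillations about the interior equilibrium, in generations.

Here r = 0.694 and m = 0.407, so r·m = 0.282.
ω = √0.282 = 0.531 per generation, hence T = 2π/ω ≈ 11.8 generations.

T ≈ 11.8 generations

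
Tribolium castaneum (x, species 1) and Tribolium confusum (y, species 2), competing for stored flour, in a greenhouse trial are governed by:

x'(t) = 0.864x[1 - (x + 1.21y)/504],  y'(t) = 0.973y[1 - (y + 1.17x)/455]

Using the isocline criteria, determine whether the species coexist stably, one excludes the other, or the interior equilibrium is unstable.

unstable coexistence (outcome depends on initial conditions)

Compare the nullcline intercepts: K1/α12 = 504/1.21 = 417 < K2 = 455; K2/α21 = 455/1.17 = 389 < K1 = 504.
Since both are reversed, neither can invade when rare; the interior point is a saddle.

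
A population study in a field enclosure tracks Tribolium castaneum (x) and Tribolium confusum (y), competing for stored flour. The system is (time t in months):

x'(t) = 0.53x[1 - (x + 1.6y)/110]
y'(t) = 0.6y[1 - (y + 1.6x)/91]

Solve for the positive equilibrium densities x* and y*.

Setting both brackets to zero gives the nullclines x + 1.6y = 110 and 1.6x + y = 91.
Substituting y = 91 - 1.6x into the first: x(1 - 1.6·1.6) = 110 - 1.6·91.
So x* = -35.6/-1.56 = 22.8, and then y* = 91 - 1.6·22.8 = 54.5.

x* ≈ 22.8, y* ≈ 54.5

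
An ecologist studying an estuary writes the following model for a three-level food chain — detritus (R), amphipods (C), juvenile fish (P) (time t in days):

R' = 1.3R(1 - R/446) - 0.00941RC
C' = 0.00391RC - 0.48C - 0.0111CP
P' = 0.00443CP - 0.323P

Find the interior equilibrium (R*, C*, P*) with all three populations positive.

R* ≈ 211, C* ≈ 72.9, P* ≈ 30.9

From dP/dt = 0: 0.00443C* = 0.323, so C* = 72.9.
From dR/dt = 0: 1.3(1 - R*/446) = 0.00941·72.9, giving R* = 446·(1 - 0.528) = 211.
From dC/dt = 0: 0.00391·211 - 0.48 = 0.0111P*, so P* = 0.344/0.0111 = 30.9.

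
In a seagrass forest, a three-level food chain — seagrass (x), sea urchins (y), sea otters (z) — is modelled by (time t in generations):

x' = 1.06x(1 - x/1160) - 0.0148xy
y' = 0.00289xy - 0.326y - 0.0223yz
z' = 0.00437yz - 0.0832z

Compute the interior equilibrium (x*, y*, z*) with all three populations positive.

x* ≈ 852, y* ≈ 19, z* ≈ 95.8

From dz/dt = 0: 0.00437y* = 0.0832, so y* = 19.
From dx/dt = 0: 1.06(1 - x*/1160) = 0.0148·19, giving x* = 1160·(1 - 0.266) = 852.
From dy/dt = 0: 0.00289·852 - 0.326 = 0.0223z*, so z* = 2.14/0.0223 = 95.8.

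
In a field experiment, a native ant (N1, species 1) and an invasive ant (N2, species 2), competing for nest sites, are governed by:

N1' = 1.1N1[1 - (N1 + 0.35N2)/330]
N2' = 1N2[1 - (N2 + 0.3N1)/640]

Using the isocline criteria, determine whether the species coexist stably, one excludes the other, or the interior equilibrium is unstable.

stable coexistence

Compare the nullcline intercepts: K1/α12 = 330/0.35 = 943 > K2 = 640; K2/α21 = 640/0.3 = 2130 > K1 = 330.
Since both inequalities hold, each species can invade when rare, so the interior equilibrium is stable.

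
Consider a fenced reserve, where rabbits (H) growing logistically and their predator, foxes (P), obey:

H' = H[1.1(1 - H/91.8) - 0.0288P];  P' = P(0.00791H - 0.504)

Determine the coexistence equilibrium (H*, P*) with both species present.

H* ≈ 63.7, P* ≈ 11.7

From dP/dt = 0 with P > 0: 0.00791H* = 0.504, so H* = 63.7.
Substitute into dH/dt = 0: 1.1(1 - 63.7/91.8) = 0.0288P*.
The bracket is 0.306, giving P* = 0.337/0.0288 = 11.7.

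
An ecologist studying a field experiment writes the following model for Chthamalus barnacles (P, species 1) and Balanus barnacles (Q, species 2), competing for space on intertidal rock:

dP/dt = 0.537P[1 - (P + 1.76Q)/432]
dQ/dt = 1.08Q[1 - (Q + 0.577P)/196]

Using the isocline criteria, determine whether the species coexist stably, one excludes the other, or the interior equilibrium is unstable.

species 1 excludes species 2

Compare the nullcline intercepts: K1/α12 = 432/1.76 = 245 > K2 = 196; K2/α21 = 196/0.577 = 340 < K1 = 432.
Since the inequalities point opposite ways, species 1 can invade but species 2 cannot.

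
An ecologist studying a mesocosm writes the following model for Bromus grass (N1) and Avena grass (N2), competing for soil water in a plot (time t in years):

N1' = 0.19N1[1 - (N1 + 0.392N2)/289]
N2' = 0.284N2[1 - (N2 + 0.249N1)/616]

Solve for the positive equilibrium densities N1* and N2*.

N1* ≈ 52.7, N2* ≈ 603

Setting both brackets to zero gives the nullclines N1 + 0.392N2 = 289 and 0.249N1 + N2 = 616.
Substituting N2 = 616 - 0.249N1 into the first: N1(1 - 0.392·0.249) = 289 - 0.392·616.
So N1* = 47.5/0.902 = 52.7, and then N2* = 616 - 0.249·52.7 = 603.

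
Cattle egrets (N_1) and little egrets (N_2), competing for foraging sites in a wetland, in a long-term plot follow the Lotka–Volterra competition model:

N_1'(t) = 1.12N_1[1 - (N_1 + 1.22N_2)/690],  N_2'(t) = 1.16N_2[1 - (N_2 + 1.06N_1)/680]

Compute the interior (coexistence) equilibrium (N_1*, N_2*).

Setting both brackets to zero gives the nullclines N_1 + 1.22N_2 = 690 and 1.06N_1 + N_2 = 680.
Substituting N_2 = 680 - 1.06N_1 into the first: N_1(1 - 1.22·1.06) = 690 - 1.22·680.
So N_1* = -140/-0.293 = 476, and then N_2* = 680 - 1.06·476 = 175.

N_1* ≈ 476, N_2* ≈ 175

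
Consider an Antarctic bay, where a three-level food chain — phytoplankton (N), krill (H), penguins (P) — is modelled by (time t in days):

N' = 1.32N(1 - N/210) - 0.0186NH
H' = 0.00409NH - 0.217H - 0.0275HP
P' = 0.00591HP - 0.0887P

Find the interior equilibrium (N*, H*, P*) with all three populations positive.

N* ≈ 166, H* ≈ 15, P* ≈ 16.7

From dP/dt = 0: 0.00591H* = 0.0887, so H* = 15.
From dN/dt = 0: 1.32(1 - N*/210) = 0.0186·15, giving N* = 210·(1 - 0.211) = 166.
From dH/dt = 0: 0.00409·166 - 0.217 = 0.0275P*, so P* = 0.46/0.0275 = 16.7.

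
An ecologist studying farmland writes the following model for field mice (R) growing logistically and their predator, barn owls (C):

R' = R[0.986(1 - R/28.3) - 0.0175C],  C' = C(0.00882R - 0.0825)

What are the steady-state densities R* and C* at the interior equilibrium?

R* ≈ 9.35, C* ≈ 37.7

From dC/dt = 0 with C > 0: 0.00882R* = 0.0825, so R* = 9.35.
Substitute into dR/dt = 0: 0.986(1 - 9.35/28.3) = 0.0175C*.
The bracket is 0.669, giving C* = 0.66/0.0175 = 37.7.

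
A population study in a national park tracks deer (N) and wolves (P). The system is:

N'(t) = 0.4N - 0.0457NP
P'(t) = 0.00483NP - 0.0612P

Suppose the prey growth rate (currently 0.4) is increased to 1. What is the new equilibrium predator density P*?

P* ≈ 21.9

At the interior fixed point, setting dN/dt = 0 with N > 0 fixes P* = (prey growth rate)/(NP coefficient) — independent of the other coefficients.
With the change, P* = 1/0.0457 = 21.9; it rises from 8.75.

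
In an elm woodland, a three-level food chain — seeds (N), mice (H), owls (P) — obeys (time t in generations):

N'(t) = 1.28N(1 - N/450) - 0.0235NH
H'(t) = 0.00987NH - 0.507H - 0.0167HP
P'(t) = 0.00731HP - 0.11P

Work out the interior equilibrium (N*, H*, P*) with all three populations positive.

N* ≈ 326, H* ≈ 15, P* ≈ 162

From dP/dt = 0: 0.00731H* = 0.11, so H* = 15.
From dN/dt = 0: 1.28(1 - N*/450) = 0.0235·15, giving N* = 450·(1 - 0.276) = 326.
From dH/dt = 0: 0.00987·326 - 0.507 = 0.0167P*, so P* = 2.71/0.0167 = 162.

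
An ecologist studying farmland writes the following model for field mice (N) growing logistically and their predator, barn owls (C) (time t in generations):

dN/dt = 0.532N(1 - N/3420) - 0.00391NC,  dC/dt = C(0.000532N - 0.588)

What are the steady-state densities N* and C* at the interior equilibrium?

N* ≈ 1110, C* ≈ 92.1

From dC/dt = 0 with C > 0: 0.000532N* = 0.588, so N* = 1110.
Substitute into dN/dt = 0: 0.532(1 - 1110/3420) = 0.00391C*.
The bracket is 0.677, giving C* = 0.36/0.00391 = 92.1.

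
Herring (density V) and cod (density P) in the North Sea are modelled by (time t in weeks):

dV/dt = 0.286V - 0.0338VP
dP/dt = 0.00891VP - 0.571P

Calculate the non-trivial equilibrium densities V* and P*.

V* ≈ 64.1, P* ≈ 8.46

Set dP/dt = 0 with P > 0: 0.00891V - 0.571 = 0, so V* = 0.571/0.00891 = 64.1.
Set dV/dt = 0 with V > 0: 0.286 - 0.0338P = 0, so P* = 0.286/0.0338 = 8.46.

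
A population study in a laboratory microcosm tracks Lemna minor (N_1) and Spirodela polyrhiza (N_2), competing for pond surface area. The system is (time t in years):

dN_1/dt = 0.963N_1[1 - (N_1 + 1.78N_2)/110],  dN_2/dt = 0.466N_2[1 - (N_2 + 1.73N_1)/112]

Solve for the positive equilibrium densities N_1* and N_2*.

N_1* ≈ 43, N_2* ≈ 37.7

Setting both brackets to zero gives the nullclines N_1 + 1.78N_2 = 110 and 1.73N_1 + N_2 = 112.
Substituting N_2 = 112 - 1.73N_1 into the first: N_1(1 - 1.78·1.73) = 110 - 1.78·112.
So N_1* = -89.4/-2.08 = 43, and then N_2* = 112 - 1.73·43 = 37.7.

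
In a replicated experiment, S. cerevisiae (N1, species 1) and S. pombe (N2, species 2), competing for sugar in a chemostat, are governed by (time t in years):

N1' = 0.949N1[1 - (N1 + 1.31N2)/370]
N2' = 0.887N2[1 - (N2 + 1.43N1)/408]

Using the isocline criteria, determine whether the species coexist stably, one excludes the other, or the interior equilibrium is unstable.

Compare the nullcline intercepts: K1/α12 = 370/1.31 = 282 < K2 = 408; K2/α21 = 408/1.43 = 285 < K1 = 370.
Since both are reversed, neither can invade when rare; the interior point is a saddle.

unstable coexistence (outcome depends on initial conditions)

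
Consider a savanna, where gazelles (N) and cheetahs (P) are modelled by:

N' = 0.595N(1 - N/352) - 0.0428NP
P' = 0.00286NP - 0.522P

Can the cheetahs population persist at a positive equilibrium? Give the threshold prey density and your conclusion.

The predator equation gives dP/dt > 0 only when N > 0.522/0.00286 = 183.
Without the predator, N → K = 352. Since 352 > 183, the predator can invade and persist.

Threshold N = 183; K > 183, so yes, the predator persists.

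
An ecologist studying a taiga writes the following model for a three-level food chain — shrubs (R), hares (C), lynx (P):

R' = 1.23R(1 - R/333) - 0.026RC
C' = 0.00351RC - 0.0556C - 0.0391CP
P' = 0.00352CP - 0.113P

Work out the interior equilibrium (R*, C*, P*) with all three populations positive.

From dP/dt = 0: 0.00352C* = 0.113, so C* = 32.1.
From dR/dt = 0: 1.23(1 - R*/333) = 0.026·32.1, giving R* = 333·(1 - 0.679) = 107.
From dC/dt = 0: 0.00351·107 - 0.0556 = 0.0391P*, so P* = 0.32/0.0391 = 8.19.

R* ≈ 107, C* ≈ 32.1, P* ≈ 8.19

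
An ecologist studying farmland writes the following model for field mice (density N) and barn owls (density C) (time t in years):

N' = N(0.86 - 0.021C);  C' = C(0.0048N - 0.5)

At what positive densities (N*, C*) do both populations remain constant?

Set dC/dt = 0 with C > 0: 0.0048N - 0.5 = 0, so N* = 0.5/0.0048 = 104.
Set dN/dt = 0 with N > 0: 0.86 - 0.021C = 0, so C* = 0.86/0.021 = 41.

N* ≈ 104, C* ≈ 41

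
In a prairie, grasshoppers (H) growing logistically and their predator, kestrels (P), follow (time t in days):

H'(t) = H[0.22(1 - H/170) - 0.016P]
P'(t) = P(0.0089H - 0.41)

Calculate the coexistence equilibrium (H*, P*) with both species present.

H* ≈ 46.1, P* ≈ 10

From dP/dt = 0 with P > 0: 0.0089H* = 0.41, so H* = 46.1.
Substitute into dH/dt = 0: 0.22(1 - 46.1/170) = 0.016P*.
The bracket is 0.729, giving P* = 0.16/0.016 = 10.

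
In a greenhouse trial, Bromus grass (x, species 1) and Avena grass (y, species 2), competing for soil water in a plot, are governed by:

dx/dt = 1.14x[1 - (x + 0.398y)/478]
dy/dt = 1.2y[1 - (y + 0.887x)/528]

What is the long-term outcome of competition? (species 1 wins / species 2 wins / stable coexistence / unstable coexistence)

stable coexistence

Compare the nullcline intercepts: K1/α12 = 478/0.398 = 1200 > K2 = 528; K2/α21 = 528/0.887 = 595 > K1 = 478.
Since both inequalities hold, each species can invade when rare, so the interior equilibrium is stable.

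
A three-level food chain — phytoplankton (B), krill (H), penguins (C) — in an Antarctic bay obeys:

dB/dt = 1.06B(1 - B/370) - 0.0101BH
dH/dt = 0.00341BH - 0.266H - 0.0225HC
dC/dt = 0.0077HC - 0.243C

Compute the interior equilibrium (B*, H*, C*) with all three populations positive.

From dC/dt = 0: 0.0077H* = 0.243, so H* = 31.6.
From dB/dt = 0: 1.06(1 - B*/370) = 0.0101·31.6, giving B* = 370·(1 - 0.301) = 259.
From dH/dt = 0: 0.00341·259 - 0.266 = 0.0225C*, so C* = 0.616/0.0225 = 27.4.

B* ≈ 259, H* ≈ 31.6, C* ≈ 27.4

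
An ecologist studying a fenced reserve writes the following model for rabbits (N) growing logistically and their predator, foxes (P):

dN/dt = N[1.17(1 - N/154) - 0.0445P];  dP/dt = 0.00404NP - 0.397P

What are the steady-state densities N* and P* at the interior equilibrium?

From dP/dt = 0 with P > 0: 0.00404N* = 0.397, so N* = 98.3.
Substitute into dN/dt = 0: 1.17(1 - 98.3/154) = 0.0445P*.
The bracket is 0.362, giving P* = 0.423/0.0445 = 9.52.

N* ≈ 98.3, P* ≈ 9.52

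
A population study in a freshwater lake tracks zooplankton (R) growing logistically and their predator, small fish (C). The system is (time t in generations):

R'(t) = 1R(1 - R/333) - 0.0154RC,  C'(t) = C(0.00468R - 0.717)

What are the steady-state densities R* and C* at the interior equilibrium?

From dC/dt = 0 with C > 0: 0.00468R* = 0.717, so R* = 153.
Substitute into dR/dt = 0: 1(1 - 153/333) = 0.0154C*.
The bracket is 0.54, giving C* = 0.54/0.0154 = 35.1.

R* ≈ 153, C* ≈ 35.1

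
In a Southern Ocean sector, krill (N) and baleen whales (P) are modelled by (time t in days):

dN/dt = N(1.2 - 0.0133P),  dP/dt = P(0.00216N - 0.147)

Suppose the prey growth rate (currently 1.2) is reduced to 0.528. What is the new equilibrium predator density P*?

At the interior fixed point, setting dN/dt = 0 with N > 0 fixes P* = (prey growth rate)/(NP coefficient) — independent of the other coefficients.
With the change, P* = 0.528/0.0133 = 39.7; it falls from 90.2.

P* ≈ 39.7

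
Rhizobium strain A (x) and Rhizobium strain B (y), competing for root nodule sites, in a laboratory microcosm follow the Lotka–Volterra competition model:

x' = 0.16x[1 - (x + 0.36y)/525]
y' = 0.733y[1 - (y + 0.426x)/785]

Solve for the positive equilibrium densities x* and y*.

Setting both brackets to zero gives the nullclines x + 0.36y = 525 and 0.426x + y = 785.
Substituting y = 785 - 0.426x into the first: x(1 - 0.36·0.426) = 525 - 0.36·785.
So x* = 242/0.847 = 286, and then y* = 785 - 0.426·286 = 663.

x* ≈ 286, y* ≈ 663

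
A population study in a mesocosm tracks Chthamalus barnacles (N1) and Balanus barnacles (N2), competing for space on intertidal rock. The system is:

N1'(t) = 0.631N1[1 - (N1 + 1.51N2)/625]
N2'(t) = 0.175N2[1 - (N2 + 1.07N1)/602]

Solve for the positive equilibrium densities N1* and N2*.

Setting both brackets to zero gives the nullclines N1 + 1.51N2 = 625 and 1.07N1 + N2 = 602.
Substituting N2 = 602 - 1.07N1 into the first: N1(1 - 1.51·1.07) = 625 - 1.51·602.
So N1* = -284/-0.616 = 461, and then N2* = 602 - 1.07·461 = 108.

N1* ≈ 461, N2* ≈ 108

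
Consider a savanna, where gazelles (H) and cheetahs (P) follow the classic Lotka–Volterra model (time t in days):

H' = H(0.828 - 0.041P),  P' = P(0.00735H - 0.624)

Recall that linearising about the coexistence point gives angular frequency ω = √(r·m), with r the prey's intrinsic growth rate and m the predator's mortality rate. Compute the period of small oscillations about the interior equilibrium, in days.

T ≈ 8.74 days

Here r = 0.828 and m = 0.624, so r·m = 0.517.
ω = √0.517 = 0.719 per day, hence T = 2π/ω ≈ 8.74 days.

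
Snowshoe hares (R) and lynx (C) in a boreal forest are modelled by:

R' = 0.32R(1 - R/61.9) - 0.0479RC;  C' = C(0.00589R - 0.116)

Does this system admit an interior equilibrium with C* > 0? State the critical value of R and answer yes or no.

Threshold R = 19.7; K > 19.7, so yes, the predator persists.

The predator equation gives dC/dt > 0 only when R > 0.116/0.00589 = 19.7.
Without the predator, R → K = 61.9. Since 61.9 > 19.7, the predator can invade and persist.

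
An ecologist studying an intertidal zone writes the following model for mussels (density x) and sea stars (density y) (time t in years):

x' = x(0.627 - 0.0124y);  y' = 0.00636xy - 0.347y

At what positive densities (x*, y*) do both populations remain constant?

x* ≈ 54.6, y* ≈ 50.6

Set dy/dt = 0 with y > 0: 0.00636x - 0.347 = 0, so x* = 0.347/0.00636 = 54.6.
Set dx/dt = 0 with x > 0: 0.627 - 0.0124y = 0, so y* = 0.627/0.0124 = 50.6.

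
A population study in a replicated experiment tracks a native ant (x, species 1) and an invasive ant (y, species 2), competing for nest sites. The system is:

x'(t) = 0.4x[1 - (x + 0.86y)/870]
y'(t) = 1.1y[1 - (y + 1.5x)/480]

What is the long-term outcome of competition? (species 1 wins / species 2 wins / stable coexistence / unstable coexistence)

Compare the nullcline intercepts: K1/α12 = 870/0.86 = 1010 > K2 = 480; K2/α21 = 480/1.5 = 320 < K1 = 870.
Since the inequalities point opposite ways, species 1 can invade but species 2 cannot.

species 1 excludes species 2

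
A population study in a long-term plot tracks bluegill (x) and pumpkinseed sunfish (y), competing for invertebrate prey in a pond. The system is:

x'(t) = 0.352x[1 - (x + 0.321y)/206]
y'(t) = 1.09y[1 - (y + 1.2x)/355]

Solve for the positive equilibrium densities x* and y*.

Setting both brackets to zero gives the nullclines x + 0.321y = 206 and 1.2x + y = 355.
Substituting y = 355 - 1.2x into the first: x(1 - 0.321·1.2) = 206 - 0.321·355.
So x* = 92/0.615 = 150, and then y* = 355 - 1.2·150 = 175.

x* ≈ 150, y* ≈ 175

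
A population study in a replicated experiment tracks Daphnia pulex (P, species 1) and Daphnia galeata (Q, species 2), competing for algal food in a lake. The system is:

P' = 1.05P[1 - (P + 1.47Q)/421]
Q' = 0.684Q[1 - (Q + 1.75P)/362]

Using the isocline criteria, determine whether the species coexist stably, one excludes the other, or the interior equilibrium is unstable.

unstable coexistence (outcome depends on initial conditions)

Compare the nullcline intercepts: K1/α12 = 421/1.47 = 286 < K2 = 362; K2/α21 = 362/1.75 = 207 < K1 = 421.
Since both are reversed, neither can invade when rare; the interior point is a saddle.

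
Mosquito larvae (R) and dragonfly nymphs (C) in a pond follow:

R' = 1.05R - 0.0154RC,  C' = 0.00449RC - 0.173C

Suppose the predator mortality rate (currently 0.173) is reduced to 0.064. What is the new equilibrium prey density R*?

R* ≈ 14.3

At the interior fixed point, setting dC/dt = 0 with C > 0 fixes R* = (predator death rate)/(RC coefficient) — independent of the other coefficients.
With the change, R* = 0.064/0.00449 = 14.3; it falls from 38.5.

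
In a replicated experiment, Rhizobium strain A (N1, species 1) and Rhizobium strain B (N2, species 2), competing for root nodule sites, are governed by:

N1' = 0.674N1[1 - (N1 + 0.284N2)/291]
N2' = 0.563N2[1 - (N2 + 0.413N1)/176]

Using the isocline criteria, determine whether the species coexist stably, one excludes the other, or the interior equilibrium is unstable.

stable coexistence

Compare the nullcline intercepts: K1/α12 = 291/0.284 = 1020 > K2 = 176; K2/α21 = 176/0.413 = 426 > K1 = 291.
Since both inequalities hold, each species can invade when rare, so the interior equilibrium is stable.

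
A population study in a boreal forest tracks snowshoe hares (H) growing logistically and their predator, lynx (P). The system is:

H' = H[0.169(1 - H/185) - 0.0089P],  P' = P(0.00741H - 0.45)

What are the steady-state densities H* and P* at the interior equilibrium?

H* ≈ 60.7, P* ≈ 12.8

From dP/dt = 0 with P > 0: 0.00741H* = 0.45, so H* = 60.7.
Substitute into dH/dt = 0: 0.169(1 - 60.7/185) = 0.0089P*.
The bracket is 0.672, giving P* = 0.114/0.0089 = 12.8.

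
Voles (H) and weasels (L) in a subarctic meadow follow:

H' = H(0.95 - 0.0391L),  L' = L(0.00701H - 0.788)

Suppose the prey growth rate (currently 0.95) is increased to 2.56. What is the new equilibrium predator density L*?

L* ≈ 65.5

At the interior fixed point, setting dH/dt = 0 with H > 0 fixes L* = (prey growth rate)/(HL coefficient) — independent of the other coefficients.
With the change, L* = 2.56/0.0391 = 65.5; it rises from 24.3.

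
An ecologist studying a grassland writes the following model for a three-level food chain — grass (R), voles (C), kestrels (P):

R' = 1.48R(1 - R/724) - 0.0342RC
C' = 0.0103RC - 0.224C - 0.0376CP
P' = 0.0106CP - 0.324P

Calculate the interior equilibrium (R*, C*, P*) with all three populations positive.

From dP/dt = 0: 0.0106C* = 0.324, so C* = 30.6.
From dR/dt = 0: 1.48(1 - R*/724) = 0.0342·30.6, giving R* = 724·(1 - 0.706) = 213.
From dC/dt = 0: 0.0103·213 - 0.224 = 0.0376P*, so P* = 1.97/0.0376 = 52.3.

R* ≈ 213, C* ≈ 30.6, P* ≈ 52.3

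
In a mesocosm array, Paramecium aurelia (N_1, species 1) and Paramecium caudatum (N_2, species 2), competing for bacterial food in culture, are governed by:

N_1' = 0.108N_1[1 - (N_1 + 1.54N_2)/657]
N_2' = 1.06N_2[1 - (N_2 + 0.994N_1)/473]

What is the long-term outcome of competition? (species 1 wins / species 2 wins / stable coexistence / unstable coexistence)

Compare the nullcline intercepts: K1/α12 = 657/1.54 = 427 < K2 = 473; K2/α21 = 473/0.994 = 476 < K1 = 657.
Since both are reversed, neither can invade when rare; the interior point is a saddle.

unstable coexistence (outcome depends on initial conditions)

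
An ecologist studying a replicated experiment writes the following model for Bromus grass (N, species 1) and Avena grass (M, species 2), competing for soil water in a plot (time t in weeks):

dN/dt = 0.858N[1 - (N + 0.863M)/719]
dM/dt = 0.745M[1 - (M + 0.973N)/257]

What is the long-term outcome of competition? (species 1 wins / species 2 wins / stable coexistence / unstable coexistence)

species 1 excludes species 2

Compare the nullcline intercepts: K1/α12 = 719/0.863 = 833 > K2 = 257; K2/α21 = 257/0.973 = 264 < K1 = 719.
Since the inequalities point opposite ways, species 1 can invade but species 2 cannot.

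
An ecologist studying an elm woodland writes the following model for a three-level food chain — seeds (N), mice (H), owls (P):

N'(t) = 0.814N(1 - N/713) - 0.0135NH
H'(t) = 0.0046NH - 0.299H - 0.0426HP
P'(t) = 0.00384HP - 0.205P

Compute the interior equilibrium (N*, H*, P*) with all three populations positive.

From dP/dt = 0: 0.00384H* = 0.205, so H* = 53.4.
From dN/dt = 0: 0.814(1 - N*/713) = 0.0135·53.4, giving N* = 713·(1 - 0.885) = 81.7.
From dH/dt = 0: 0.0046·81.7 - 0.299 = 0.0426P*, so P* = 0.0769/0.0426 = 1.81.

N* ≈ 81.7, H* ≈ 53.4, P* ≈ 1.81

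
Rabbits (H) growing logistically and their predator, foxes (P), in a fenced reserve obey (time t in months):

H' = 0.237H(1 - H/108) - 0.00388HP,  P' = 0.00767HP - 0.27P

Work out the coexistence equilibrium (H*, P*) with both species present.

H* ≈ 35.2, P* ≈ 41.2

From dP/dt = 0 with P > 0: 0.00767H* = 0.27, so H* = 35.2.
Substitute into dH/dt = 0: 0.237(1 - 35.2/108) = 0.00388P*.
The bracket is 0.674, giving P* = 0.16/0.00388 = 41.2.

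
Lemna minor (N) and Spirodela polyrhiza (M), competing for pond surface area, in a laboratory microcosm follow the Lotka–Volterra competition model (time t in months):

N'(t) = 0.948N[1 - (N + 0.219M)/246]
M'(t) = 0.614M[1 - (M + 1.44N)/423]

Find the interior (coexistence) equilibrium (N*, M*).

N* ≈ 224, M* ≈ 100

Setting both brackets to zero gives the nullclines N + 0.219M = 246 and 1.44N + M = 423.
Substituting M = 423 - 1.44N into the first: N(1 - 0.219·1.44) = 246 - 0.219·423.
So N* = 153/0.685 = 224, and then M* = 423 - 1.44·224 = 100.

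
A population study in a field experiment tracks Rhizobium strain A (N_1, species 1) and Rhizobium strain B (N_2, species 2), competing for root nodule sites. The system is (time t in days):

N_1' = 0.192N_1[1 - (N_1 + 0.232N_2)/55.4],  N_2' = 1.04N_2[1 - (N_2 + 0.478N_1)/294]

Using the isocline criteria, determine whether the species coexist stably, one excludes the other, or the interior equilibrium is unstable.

Compare the nullcline intercepts: K1/α12 = 55.4/0.232 = 239 < K2 = 294; K2/α21 = 294/0.478 = 615 > K1 = 55.4.
Since the inequalities point opposite ways, species 2 can invade but species 1 cannot.

species 2 excludes species 1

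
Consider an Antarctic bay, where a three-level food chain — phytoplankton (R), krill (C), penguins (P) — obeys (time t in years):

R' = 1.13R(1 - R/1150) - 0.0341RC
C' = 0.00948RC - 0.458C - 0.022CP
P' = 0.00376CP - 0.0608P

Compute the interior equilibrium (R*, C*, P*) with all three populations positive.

From dP/dt = 0: 0.00376C* = 0.0608, so C* = 16.2.
From dR/dt = 0: 1.13(1 - R*/1150) = 0.0341·16.2, giving R* = 1150·(1 - 0.488) = 589.
From dC/dt = 0: 0.00948·589 - 0.458 = 0.022P*, so P* = 5.12/0.022 = 233.

R* ≈ 589, C* ≈ 16.2, P* ≈ 233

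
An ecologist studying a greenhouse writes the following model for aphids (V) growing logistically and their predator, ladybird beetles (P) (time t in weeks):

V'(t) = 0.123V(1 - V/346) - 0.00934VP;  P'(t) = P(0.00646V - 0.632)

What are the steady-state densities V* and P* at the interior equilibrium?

V* ≈ 97.8, P* ≈ 9.45

From dP/dt = 0 with P > 0: 0.00646V* = 0.632, so V* = 97.8.
Substitute into dV/dt = 0: 0.123(1 - 97.8/346) = 0.00934P*.
The bracket is 0.717, giving P* = 0.0882/0.00934 = 9.45.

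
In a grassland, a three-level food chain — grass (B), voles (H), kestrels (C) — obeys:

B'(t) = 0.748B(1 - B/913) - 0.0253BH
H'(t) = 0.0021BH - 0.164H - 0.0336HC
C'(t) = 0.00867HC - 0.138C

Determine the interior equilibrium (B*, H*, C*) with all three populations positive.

B* ≈ 421, H* ≈ 15.9, C* ≈ 21.5

From dC/dt = 0: 0.00867H* = 0.138, so H* = 15.9.
From dB/dt = 0: 0.748(1 - B*/913) = 0.0253·15.9, giving B* = 913·(1 - 0.538) = 421.
From dH/dt = 0: 0.0021·421 - 0.164 = 0.0336C*, so C* = 0.721/0.0336 = 21.5.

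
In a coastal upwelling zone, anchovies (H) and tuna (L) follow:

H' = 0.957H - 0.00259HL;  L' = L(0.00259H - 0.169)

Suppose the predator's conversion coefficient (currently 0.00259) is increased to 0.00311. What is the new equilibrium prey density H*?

At the interior fixed point, setting dL/dt = 0 with L > 0 fixes H* = (predator death rate)/(HL coefficient) — independent of the other coefficients.
With the change, H* = 0.169/0.00311 = 54.3; it falls from 65.3.

H* ≈ 54.3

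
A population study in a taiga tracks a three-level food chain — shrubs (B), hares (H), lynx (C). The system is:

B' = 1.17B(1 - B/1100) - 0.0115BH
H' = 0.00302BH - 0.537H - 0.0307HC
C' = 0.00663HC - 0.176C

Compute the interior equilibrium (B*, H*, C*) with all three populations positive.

B* ≈ 813, H* ≈ 26.5, C* ≈ 62.5

From dC/dt = 0: 0.00663H* = 0.176, so H* = 26.5.
From dB/dt = 0: 1.17(1 - B*/1100) = 0.0115·26.5, giving B* = 1100·(1 - 0.261) = 813.
From dH/dt = 0: 0.00302·813 - 0.537 = 0.0307C*, so C* = 1.92/0.0307 = 62.5.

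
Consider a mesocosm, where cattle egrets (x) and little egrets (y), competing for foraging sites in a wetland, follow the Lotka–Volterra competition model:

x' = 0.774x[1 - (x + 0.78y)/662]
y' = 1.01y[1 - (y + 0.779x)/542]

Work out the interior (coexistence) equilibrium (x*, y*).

Setting both brackets to zero gives the nullclines x + 0.78y = 662 and 0.779x + y = 542.
Substituting y = 542 - 0.779x into the first: x(1 - 0.78·0.779) = 662 - 0.78·542.
So x* = 239/0.392 = 610, and then y* = 542 - 0.779·610 = 67.

x* ≈ 610, y* ≈ 67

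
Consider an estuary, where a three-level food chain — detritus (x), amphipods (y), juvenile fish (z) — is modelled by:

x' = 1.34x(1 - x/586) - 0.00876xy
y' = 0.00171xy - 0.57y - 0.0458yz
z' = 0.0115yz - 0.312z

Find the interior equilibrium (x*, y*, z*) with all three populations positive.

From dz/dt = 0: 0.0115y* = 0.312, so y* = 27.1.
From dx/dt = 0: 1.34(1 - x*/586) = 0.00876·27.1, giving x* = 586·(1 - 0.177) = 482.
From dy/dt = 0: 0.00171·482 - 0.57 = 0.0458z*, so z* = 0.254/0.0458 = 5.55.

x* ≈ 482, y* ≈ 27.1, z* ≈ 5.55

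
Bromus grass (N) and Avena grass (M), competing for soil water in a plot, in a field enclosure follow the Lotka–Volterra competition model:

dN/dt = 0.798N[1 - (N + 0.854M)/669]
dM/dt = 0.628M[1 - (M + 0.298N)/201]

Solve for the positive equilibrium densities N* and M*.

Setting both brackets to zero gives the nullclines N + 0.854M = 669 and 0.298N + M = 201.
Substituting M = 201 - 0.298N into the first: N(1 - 0.854·0.298) = 669 - 0.854·201.
So N* = 497/0.746 = 667, and then M* = 201 - 0.298·667 = 2.2.

N* ≈ 667, M* ≈ 2.2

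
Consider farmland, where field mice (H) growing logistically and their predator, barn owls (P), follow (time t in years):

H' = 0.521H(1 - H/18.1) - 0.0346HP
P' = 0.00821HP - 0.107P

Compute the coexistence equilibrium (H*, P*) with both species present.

From dP/dt = 0 with P > 0: 0.00821H* = 0.107, so H* = 13.
Substitute into dH/dt = 0: 0.521(1 - 13/18.1) = 0.0346P*.
The bracket is 0.28, giving P* = 0.146/0.0346 = 4.22.

H* ≈ 13, P* ≈ 4.22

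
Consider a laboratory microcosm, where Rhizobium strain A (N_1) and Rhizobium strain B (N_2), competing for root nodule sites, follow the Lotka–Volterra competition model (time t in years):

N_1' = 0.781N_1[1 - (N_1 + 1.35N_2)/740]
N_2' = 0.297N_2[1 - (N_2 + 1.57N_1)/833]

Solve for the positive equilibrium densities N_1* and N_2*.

N_1* ≈ 344, N_2* ≈ 294

Setting both brackets to zero gives the nullclines N_1 + 1.35N_2 = 740 and 1.57N_1 + N_2 = 833.
Substituting N_2 = 833 - 1.57N_1 into the first: N_1(1 - 1.35·1.57) = 740 - 1.35·833.
So N_1* = -385/-1.12 = 344, and then N_2* = 833 - 1.57·344 = 294.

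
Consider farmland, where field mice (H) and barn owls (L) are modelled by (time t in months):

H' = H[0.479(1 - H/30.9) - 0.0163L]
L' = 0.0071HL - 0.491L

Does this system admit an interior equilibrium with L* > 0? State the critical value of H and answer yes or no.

Threshold H = 69.2; K < 69.2, so no, the predator goes extinct.

The predator equation gives dL/dt > 0 only when H > 0.491/0.0071 = 69.2.
Without the predator, H → K = 30.9. Since 30.9 < 69.2, the predator cannot invade.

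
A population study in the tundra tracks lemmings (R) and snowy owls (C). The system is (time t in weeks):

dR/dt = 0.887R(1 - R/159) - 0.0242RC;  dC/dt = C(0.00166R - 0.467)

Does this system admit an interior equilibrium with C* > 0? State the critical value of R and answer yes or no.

Threshold R = 281; K < 281, so no, the predator goes extinct.

The predator equation gives dC/dt > 0 only when R > 0.467/0.00166 = 281.
Without the predator, R → K = 159. Since 159 < 281, the predator cannot invade.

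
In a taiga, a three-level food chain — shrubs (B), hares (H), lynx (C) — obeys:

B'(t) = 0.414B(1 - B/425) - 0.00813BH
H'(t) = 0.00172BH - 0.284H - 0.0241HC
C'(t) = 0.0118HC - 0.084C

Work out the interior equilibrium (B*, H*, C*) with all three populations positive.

From dC/dt = 0: 0.0118H* = 0.084, so H* = 7.12.
From dB/dt = 0: 0.414(1 - B*/425) = 0.00813·7.12, giving B* = 425·(1 - 0.14) = 366.
From dH/dt = 0: 0.00172·366 - 0.284 = 0.0241C*, so C* = 0.345/0.0241 = 14.3.

B* ≈ 366, H* ≈ 7.12, C* ≈ 14.3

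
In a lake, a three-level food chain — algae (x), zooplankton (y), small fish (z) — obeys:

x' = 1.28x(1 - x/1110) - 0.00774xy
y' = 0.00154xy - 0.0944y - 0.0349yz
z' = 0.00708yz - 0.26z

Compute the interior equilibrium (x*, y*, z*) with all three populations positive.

x* ≈ 864, y* ≈ 36.7, z* ≈ 35.4

From dz/dt = 0: 0.00708y* = 0.26, so y* = 36.7.
From dx/dt = 0: 1.28(1 - x*/1110) = 0.00774·36.7, giving x* = 1110·(1 - 0.222) = 864.
From dy/dt = 0: 0.00154·864 - 0.0944 = 0.0349z*, so z* = 1.24/0.0349 = 35.4.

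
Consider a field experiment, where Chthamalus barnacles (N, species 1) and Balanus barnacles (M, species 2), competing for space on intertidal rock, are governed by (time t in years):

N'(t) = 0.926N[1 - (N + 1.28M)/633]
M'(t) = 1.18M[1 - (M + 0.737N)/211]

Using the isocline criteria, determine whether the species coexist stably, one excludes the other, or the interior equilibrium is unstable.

species 1 excludes species 2

Compare the nullcline intercepts: K1/α12 = 633/1.28 = 495 > K2 = 211; K2/α21 = 211/0.737 = 286 < K1 = 633.
Since the inequalities point opposite ways, species 1 can invade but species 2 cannot.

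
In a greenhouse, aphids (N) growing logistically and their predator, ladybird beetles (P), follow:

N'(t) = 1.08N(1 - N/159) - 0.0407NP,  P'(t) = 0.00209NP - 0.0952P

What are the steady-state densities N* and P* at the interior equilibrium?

From dP/dt = 0 with P > 0: 0.00209N* = 0.0952, so N* = 45.6.
Substitute into dN/dt = 0: 1.08(1 - 45.6/159) = 0.0407P*.
The bracket is 0.714, giving P* = 0.771/0.0407 = 18.9.

N* ≈ 45.6, P* ≈ 18.9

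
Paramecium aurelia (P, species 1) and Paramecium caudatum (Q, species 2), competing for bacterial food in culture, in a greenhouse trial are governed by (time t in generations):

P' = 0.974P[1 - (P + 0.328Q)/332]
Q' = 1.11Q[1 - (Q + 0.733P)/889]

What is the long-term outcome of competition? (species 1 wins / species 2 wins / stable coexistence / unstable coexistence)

Compare the nullcline intercepts: K1/α12 = 332/0.328 = 1010 > K2 = 889; K2/α21 = 889/0.733 = 1210 > K1 = 332.
Since both inequalities hold, each species can invade when rare, so the interior equilibrium is stable.

stable coexistence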